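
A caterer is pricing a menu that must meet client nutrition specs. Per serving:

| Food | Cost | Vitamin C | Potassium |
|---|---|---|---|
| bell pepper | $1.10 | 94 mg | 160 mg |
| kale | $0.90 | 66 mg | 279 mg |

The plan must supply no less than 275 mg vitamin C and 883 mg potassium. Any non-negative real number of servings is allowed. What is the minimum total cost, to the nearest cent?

$3.54

bell pepper only: max(275/94, 883/160) = 5.519 servings → $6.07.
kale only: max(275/66, 883/279) = 4.167 servings → $3.75.
bell pepper + kale with both tight: 1.178 servings and 2.49 servings → $3.54.
Cheapest feasible corner: $3.54.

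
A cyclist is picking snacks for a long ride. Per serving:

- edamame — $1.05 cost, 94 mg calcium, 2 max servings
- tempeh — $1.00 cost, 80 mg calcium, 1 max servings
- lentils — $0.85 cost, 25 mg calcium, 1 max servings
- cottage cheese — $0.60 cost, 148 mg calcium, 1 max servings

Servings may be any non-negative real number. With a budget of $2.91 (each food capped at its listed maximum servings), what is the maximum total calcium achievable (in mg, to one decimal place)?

352.8 mg

Calcium per dollar: cottage cheese 246.7, edamame 89.52, tempeh 80, lentils 29.41.
Take 1 serving of cottage cheese: spends $0.60, +148.0 mg calcium (running total 148.0 mg).
Take 2 servings of edamame: spends $2.10, +188.0 mg calcium (running total 336.0 mg).
Take 0.21 servings of tempeh: spends $0.21, +16.8 mg calcium (running total 352.8 mg).
Greedy by best ratio exhausts the cost allowance optimally: 352.8 mg.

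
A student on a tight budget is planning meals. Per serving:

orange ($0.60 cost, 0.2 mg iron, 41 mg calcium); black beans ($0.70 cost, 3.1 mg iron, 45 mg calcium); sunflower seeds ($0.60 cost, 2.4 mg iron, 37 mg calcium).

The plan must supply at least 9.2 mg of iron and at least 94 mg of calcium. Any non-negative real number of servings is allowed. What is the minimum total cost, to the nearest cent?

The cheapest plan sits at a corner of the feasible region — with two constraints it uses at most two foods.
orange only: max(9.2/0.2, 94/41) = 46 servings → $27.60.
black beans only: max(9.2/3.1, 94/45) = 2.968 servings → $2.08.
sunflower seeds only: max(9.2/2.4, 94/37) = 3.833 servings → $2.30.
orange + black beans: the both-tight solution has a negative serving — not a feasible corner.
orange + sunflower seeds: intersection lies outside the first quadrant.
black beans + sunflower seeds: the both-tight solution has a negative serving — not a feasible corner.
So the least-cost plan costs $2.08.

$2.08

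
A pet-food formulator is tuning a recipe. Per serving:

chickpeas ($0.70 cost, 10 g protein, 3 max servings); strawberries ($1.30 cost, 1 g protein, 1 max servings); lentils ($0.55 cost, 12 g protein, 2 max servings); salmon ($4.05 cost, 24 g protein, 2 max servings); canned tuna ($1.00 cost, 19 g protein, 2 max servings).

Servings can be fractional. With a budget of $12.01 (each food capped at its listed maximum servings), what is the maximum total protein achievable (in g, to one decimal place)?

132.4 g

Protein per dollar: lentils 21.82, canned tuna 19, chickpeas 14.29, salmon 5.926, strawberries 0.7692.
Take 2 servings of lentils: spends $1.10, +24.0 g protein (running total 24.0 g).
Take 2 servings of canned tuna: spends $2.00, +38.0 g protein (running total 62.0 g).
Take 3 servings of chickpeas: spends $2.10, +30.0 g protein (running total 92.0 g).
Take 1.681 servings of salmon: spends $6.81, +40.4 g protein (running total 132.4 g).
Filling greedily by protein-per-dollar is optimal for one linear limit, giving 132.4 g.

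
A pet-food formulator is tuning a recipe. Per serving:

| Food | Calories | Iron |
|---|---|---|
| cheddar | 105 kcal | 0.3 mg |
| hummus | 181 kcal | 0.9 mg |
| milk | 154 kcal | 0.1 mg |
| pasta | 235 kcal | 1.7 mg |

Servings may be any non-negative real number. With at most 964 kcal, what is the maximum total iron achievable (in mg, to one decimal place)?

7.0 mg

Iron per kcal: pasta 0.007234, hummus 0.004972, cheddar 0.002857, milk 0.0006494.
With no serving limits, spend the whole calories allowance on pasta: 964 kcal / 235 kcal × 1.7 mg = 7.0 mg.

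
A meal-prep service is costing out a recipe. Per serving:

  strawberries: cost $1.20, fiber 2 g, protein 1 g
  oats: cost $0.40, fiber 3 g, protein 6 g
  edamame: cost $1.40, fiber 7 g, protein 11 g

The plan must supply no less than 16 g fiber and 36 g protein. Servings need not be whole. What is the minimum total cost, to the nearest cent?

At the optimum either one food covers both requirements or two foods hit both targets exactly; no other combination can be cheaper.
strawberries only: max(16/2, 36/1) = 36 servings → $43.20.
oats only: max(16/3, 36/6) = 6 servings → $2.40.
edamame only: max(16/7, 36/11) = 3.273 servings → $4.58.
strawberries + oats with both targets exact would need a negative amount; discard.
strawberries + edamame: the both-tight solution has a negative serving — not a feasible corner.
oats + edamame with both targets exact would need a negative amount; discard.
So the least-cost plan costs $2.40.

$2.40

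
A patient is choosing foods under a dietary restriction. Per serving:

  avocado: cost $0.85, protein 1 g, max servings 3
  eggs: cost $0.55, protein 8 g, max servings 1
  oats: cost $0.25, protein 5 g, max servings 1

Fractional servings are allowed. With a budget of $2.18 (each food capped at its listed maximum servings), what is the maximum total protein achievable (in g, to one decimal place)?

14.6 g

Protein per dollar: oats 20, eggs 14.55, avocado 1.176.
Take 1 serving of oats: spends $0.25, +5.0 g protein (running total 5.0 g).
Take 1 serving of eggs: spends $0.55, +8.0 g protein (running total 13.0 g).
Take 1.624 servings of avocado: spends $1.38, +1.6 g protein (running total 14.6 g).
Filling greedily by protein-per-dollar is optimal for one linear limit, giving 14.6 g.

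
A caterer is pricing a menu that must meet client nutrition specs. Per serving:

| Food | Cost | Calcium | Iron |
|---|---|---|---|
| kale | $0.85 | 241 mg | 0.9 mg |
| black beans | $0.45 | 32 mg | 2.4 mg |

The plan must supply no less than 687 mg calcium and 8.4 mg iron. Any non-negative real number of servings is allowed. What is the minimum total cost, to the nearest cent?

$3.29

Check every corner: each single food scaled to meet both minima, and each pair solved so both constraints bind.
kale only: max(687/241, 8.4/0.9) = 9.333 servings → $7.93.
black beans only: max(687/32, 8.4/2.4) = 21.47 servings → $9.66.
kale + black beans with both tight: 2.511 servings and 2.558 servings → $3.29.
Cheapest feasible corner: $3.29.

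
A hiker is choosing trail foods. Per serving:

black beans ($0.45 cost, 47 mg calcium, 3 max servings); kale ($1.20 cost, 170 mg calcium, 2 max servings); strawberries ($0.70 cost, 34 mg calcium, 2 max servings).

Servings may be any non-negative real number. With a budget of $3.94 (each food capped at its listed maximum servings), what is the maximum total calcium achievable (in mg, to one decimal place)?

490.2 mg

Calcium per dollar: kale 141.7, black beans 104.4, strawberries 48.57.
Take 2 servings of kale: spends $2.40, +340.0 mg calcium (running total 340.0 mg).
Take 3 servings of black beans: spends $1.35, +141.0 mg calcium (running total 481.0 mg).
Take 0.2714 servings of strawberries: spends $0.19, +9.2 mg calcium (running total 490.2 mg).
Filling greedily by calcium-per-dollar is optimal for one linear limit, giving 490.2 mg.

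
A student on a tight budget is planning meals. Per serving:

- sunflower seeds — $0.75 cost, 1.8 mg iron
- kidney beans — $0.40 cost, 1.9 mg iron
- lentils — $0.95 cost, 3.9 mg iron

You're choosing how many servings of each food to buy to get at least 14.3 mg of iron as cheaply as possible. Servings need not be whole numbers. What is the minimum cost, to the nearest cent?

$3.01

Cost per mg of iron: kidney beans $0.2105, lentils $0.2436, sunflower seeds $0.4167.
With no serving limits, use only kidney beans: 14.3 mg / 1.9 mg = 7.526 servings × $0.40 = $3.01.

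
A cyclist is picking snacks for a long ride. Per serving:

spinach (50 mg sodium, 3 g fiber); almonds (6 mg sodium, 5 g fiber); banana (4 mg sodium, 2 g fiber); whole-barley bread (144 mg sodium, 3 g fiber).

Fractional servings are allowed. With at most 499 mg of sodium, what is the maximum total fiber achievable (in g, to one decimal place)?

415.8 g

Fiber per mg sodium: almonds 0.8333, banana 0.5, spinach 0.06, whole-barley bread 0.02083.
With no serving limits, spend the whole sodium allowance on almonds: 499 mg / 6 mg × 5 g = 415.8 g.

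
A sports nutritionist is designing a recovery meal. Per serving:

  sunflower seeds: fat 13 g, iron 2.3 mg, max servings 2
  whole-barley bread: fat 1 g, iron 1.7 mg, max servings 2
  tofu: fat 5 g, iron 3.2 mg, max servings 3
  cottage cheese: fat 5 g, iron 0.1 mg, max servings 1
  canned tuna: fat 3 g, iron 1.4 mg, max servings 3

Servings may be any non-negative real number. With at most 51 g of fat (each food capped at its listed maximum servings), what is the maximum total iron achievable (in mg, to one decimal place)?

21.6 mg

Iron per g fat: whole-barley bread 1.7, tofu 0.64, canned tuna 0.4667, sunflower seeds 0.1769, cottage cheese 0.02.
Take 2 servings of whole-barley bread: uses 2 g fat, +3.4 mg iron (running total 3.4 mg).
Take 3 servings of tofu: uses 15 g fat, +9.6 mg iron (running total 13.0 mg).
Take 3 servings of canned tuna: uses 9 g fat, +4.2 mg iron (running total 17.2 mg).
Take 1.923 servings of sunflower seeds: uses 25 g fat, +4.4 mg iron (running total 21.6 mg).
Filling greedily by iron-per-g fat is optimal for one linear limit, giving 21.6 mg.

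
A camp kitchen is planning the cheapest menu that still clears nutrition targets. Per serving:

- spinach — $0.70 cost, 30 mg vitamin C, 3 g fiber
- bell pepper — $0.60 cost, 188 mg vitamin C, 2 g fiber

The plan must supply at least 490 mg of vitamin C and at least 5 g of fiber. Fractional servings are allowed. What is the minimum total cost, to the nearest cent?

$1.56

spinach only: max(490/30, 5/3) = 16.33 servings → $11.43.
bell pepper only: max(490/188, 5/2) = 2.606 servings → $1.56.
spinach + bell pepper: intersection lies outside the first quadrant.
So the least-cost plan costs $1.56.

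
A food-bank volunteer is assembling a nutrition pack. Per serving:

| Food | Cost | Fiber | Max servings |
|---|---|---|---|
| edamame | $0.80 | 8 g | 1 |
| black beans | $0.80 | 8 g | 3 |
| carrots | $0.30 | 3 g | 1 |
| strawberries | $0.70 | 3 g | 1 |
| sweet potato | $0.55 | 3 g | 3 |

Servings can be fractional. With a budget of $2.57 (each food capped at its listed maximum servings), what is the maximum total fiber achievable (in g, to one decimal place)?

25.7 g

Fiber per dollar: edamame 10, black beans 10, carrots 10, sweet potato 5.455, strawberries 4.286.
Take 1 serving of edamame: spends $0.80, +8.0 g fiber (running total 8.0 g).
Take 2.212 servings of black beans: spends $1.77, +17.7 g fiber (running total 25.7 g).
Greedy by best ratio exhausts the cost allowance optimally: 25.7 g.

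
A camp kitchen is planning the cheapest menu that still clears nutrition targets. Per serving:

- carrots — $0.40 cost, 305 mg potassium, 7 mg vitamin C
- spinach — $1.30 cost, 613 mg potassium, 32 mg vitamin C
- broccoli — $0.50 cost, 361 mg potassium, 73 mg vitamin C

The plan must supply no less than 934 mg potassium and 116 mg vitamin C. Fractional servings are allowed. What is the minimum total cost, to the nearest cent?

$1.26

A basic optimal solution has at most two foods positive. Try each food alone and each pair with both targets met exactly.
carrots only: max(934/305, 116/7) = 16.57 servings → $6.63.
spinach only: max(934/613, 116/32) = 3.625 servings → $4.71.
broccoli only: max(934/361, 116/73) = 2.587 servings → $1.29.
carrots + spinach with both targets exact would need a negative amount; discard.
carrots + broccoli with both tight: 1.333 servings and 1.461 servings → $1.26.
spinach + broccoli with both tight: 0.7924 servings and 1.242 servings → $1.65.
The minimum over all feasible corners is $1.26.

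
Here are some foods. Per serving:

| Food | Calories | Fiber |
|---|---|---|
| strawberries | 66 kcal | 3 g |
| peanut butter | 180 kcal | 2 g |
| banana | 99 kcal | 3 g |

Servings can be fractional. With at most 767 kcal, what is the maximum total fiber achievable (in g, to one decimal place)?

Fiber per kcal: strawberries 0.04545, banana 0.0303, peanut butter 0.01111.
With no serving limits, spend the whole calories allowance on strawberries: 767 kcal / 66 kcal × 3 g = 34.9 g.

34.9 g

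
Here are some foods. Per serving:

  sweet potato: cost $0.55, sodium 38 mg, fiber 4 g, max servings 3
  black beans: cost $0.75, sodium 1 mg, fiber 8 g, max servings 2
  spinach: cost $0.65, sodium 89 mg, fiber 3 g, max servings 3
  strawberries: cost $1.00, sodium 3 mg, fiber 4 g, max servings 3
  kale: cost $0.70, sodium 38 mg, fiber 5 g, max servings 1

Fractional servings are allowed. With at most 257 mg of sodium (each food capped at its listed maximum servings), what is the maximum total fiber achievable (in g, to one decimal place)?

48.2 g

Fiber per mg sodium: black beans 8, strawberries 1.333, kale 0.1316, sweet potato 0.1053, spinach 0.03371.
Take 2 servings of black beans: uses 2 mg sodium, +16.0 g fiber (running total 16.0 g).
Take 3 servings of strawberries: uses 9 mg sodium, +12.0 g fiber (running total 28.0 g).
Take 1 serving of kale: uses 38 mg sodium, +5.0 g fiber (running total 33.0 g).
Take 3 servings of sweet potato: uses 114 mg sodium, +12.0 g fiber (running total 45.0 g).
Take 1.056 servings of spinach: uses 94 mg sodium, +3.2 g fiber (running total 48.2 g).
Filling greedily by fiber-per-mg sodium is optimal for one linear limit, giving 48.2 g.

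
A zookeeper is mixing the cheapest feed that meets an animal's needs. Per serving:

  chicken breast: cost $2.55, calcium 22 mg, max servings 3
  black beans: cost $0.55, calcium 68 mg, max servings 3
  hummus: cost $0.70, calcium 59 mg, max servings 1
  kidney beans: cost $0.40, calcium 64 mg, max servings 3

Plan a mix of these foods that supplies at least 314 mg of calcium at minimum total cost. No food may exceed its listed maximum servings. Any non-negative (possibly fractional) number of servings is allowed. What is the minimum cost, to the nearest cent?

Cost per mg of calcium: kidney beans $0.0063, black beans $0.0081, hummus $0.0119, chicken breast $0.1159.
Take 3 servings of kidney beans: +192.0 mg calcium for $1.20 (total $1.20, still need 122.0 mg).
Take 1.794 servings of black beans: +122.0 mg calcium for $0.99 (total $2.19, still need 0.0 mg).
Filling from the cheapest source first is optimal under one linear minimum: $2.19.

$2.19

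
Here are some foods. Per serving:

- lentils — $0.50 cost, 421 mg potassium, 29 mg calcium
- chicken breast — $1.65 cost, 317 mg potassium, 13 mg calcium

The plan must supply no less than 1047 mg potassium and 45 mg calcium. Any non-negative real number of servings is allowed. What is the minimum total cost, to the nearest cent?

$1.24

An LP optimum is at a vertex; with two nutrient constraints at most two foods are used. Check each candidate.
lentils only: max(1047/421, 45/29) = 2.487 servings → $1.24.
chicken breast only: max(1047/317, 45/13) = 3.462 servings → $5.71.
lentils + chicken breast with both tight: 0.1758 servings and 3.069 servings → $5.15.
So the least-cost plan costs $1.24.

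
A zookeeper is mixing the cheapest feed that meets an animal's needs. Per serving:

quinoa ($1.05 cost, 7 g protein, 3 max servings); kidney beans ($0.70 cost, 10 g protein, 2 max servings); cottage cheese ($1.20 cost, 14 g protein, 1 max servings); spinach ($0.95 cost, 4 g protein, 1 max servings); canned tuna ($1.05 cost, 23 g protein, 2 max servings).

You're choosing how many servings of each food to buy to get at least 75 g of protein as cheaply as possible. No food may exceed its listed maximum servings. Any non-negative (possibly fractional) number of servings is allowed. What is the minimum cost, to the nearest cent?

Cost per g of protein: canned tuna $0.0457, kidney beans $0.0700, cottage cheese $0.0857, quinoa $0.1500, spinach $0.2375.
Take 2 servings of canned tuna: +46.0 g protein for $2.10 (total $2.10, still need 29.0 g).
Take 2 servings of kidney beans: +20.0 g protein for $1.40 (total $3.50, still need 9.0 g).
Take 0.6429 servings of cottage cheese: +9.0 g protein for $0.77 (total $4.27, still need 0.0 g).
Greedy by cheapest-per-g is optimal for a single linear constraint, so the minimum cost is $4.27.

$4.27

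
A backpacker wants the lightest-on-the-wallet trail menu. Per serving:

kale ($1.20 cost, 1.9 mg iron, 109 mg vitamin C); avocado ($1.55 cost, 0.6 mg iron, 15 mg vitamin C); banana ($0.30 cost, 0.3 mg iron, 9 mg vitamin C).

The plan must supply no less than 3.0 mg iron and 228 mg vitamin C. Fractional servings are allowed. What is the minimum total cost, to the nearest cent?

An LP optimum is at a vertex; with two nutrient constraints at most two foods are used. Check each candidate.
kale only: max(3.0/1.9, 228/109) = 2.092 servings → $2.51.
avocado only: max(3.0/0.6, 228/15) = 15.2 servings → $23.56.
banana only: max(3.0/0.3, 228/9) = 25.33 servings → $7.60.
kale + avocado: the both-tight solution has a negative serving — not a feasible corner.
kale + banana with both targets exact would need a negative amount; discard.
avocado + banana: the both-tight solution has a negative serving — not a feasible corner.
So the least-cost plan costs $2.51.

$2.51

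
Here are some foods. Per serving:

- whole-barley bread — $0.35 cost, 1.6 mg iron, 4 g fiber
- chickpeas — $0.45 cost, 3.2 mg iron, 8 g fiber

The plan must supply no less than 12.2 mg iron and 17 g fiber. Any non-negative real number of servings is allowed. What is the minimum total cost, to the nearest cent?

$1.72

An LP optimum is at a vertex; with two nutrient constraints at most two foods are used. Check each candidate.
whole-barley bread only: max(12.2/1.6, 17/4) = 7.625 servings → $2.67.
chickpeas only: max(12.2/3.2, 17/8) = 3.812 servings → $1.72.
whole-barley bread + chickpeas (both tight): parallel constraints — no distinct corner.
The minimum over all feasible corners is $1.72.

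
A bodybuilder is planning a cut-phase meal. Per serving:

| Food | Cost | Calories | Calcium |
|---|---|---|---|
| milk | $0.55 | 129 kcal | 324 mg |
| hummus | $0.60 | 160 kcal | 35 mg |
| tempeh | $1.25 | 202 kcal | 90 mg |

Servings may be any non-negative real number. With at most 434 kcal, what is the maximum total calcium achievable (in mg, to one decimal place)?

1090.0 mg

Calcium per kcal: milk 2.512, tempeh 0.4455, hummus 0.2188.
With no serving limits, spend the whole calories allowance on milk: 434 kcal / 129 kcal × 324 mg = 1090.0 mg.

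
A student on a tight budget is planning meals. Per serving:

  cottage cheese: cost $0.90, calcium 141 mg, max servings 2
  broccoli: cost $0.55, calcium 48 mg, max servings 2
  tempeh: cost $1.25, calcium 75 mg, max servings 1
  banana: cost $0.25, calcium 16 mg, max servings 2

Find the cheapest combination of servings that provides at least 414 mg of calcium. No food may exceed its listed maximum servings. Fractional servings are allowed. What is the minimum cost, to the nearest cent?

Cost per mg of calcium: cottage cheese $0.0064, broccoli $0.0115, banana $0.0156, tempeh $0.0167.
Take 2 servings of cottage cheese: +282.0 mg calcium for $1.80 (total $1.80, still need 132.0 mg).
Take 2 servings of broccoli: +96.0 mg calcium for $1.10 (total $2.90, still need 36.0 mg).
Take 2 servings of banana: +32.0 mg calcium for $0.50 (total $3.40, still need 4.0 mg).
Take 0.05333 servings of tempeh: +4.0 mg calcium for $0.07 (total $3.47, still need 0.0 mg).
Filling from the cheapest source first is optimal under one linear minimum: $3.47.

$3.47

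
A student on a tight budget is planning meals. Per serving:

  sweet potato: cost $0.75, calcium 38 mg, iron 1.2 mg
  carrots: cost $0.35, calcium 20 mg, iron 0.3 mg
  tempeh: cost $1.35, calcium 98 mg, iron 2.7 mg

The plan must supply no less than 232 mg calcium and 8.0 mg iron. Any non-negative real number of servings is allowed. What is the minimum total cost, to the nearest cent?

Check every corner: each single food scaled to meet both minima, and each pair solved so both constraints bind.
sweet potato only: max(232/38, 8.0/1.2) = 6.667 servings → $5.00.
carrots only: max(232/20, 8.0/0.3) = 26.67 servings → $9.33.
tempeh only: max(232/98, 8.0/2.7) = 2.963 servings → $4.00.
sweet potato + carrots: the both-tight solution has a negative serving — not a feasible corner.
sweet potato + tempeh with both targets exact would need a negative amount; discard.
carrots + tempeh: the both-tight solution has a negative serving — not a feasible corner.
Cheapest feasible corner: $4.00.

$4.00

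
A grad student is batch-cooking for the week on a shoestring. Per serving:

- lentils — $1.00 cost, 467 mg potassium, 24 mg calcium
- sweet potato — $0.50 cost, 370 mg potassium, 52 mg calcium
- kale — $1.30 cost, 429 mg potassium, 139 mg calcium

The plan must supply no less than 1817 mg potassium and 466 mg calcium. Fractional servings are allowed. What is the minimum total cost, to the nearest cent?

This is a tiny linear program; its minimum lies at a vertex of the feasible set. List the vertices and price them.
lentils only: max(1817/467, 466/24) = 19.42 servings → $19.42.
sweet potato only: max(1817/370, 466/52) = 8.962 servings → $4.48.
kale only: max(1817/429, 466/139) = 4.235 servings → $5.51.
lentils + sweet potato: the both-tight solution has a negative serving — not a feasible corner.
lentils + kale with both tight: 0.964 servings and 3.186 servings → $5.11.
sweet potato + kale with both tight: 1.808 servings and 2.676 servings → $4.38.
The minimum over all feasible corners is $4.38.

$4.38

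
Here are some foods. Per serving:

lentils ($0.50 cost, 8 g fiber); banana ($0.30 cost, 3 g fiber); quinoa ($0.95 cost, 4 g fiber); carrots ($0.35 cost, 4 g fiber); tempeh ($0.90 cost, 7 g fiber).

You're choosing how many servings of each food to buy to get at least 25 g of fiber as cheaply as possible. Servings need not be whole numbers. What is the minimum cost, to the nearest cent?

$1.56

Cost per g of fiber: lentils $0.0625, carrots $0.0875, banana $0.1000, tempeh $0.1286, quinoa $0.2375.
With no serving limits, use only lentils: 25 g / 8 g = 3.125 servings × $0.50 = $1.56.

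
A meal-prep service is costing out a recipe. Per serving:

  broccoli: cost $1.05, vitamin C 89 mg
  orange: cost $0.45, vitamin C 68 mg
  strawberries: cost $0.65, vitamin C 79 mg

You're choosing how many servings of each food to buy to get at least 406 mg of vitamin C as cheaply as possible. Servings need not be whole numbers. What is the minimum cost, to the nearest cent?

Cost per mg of vitamin C: orange $0.0066, strawberries $0.0082, broccoli $0.0118.
With no serving limits, use only orange: 406 mg / 68 mg = 5.971 servings × $0.45 = $2.69.

$2.69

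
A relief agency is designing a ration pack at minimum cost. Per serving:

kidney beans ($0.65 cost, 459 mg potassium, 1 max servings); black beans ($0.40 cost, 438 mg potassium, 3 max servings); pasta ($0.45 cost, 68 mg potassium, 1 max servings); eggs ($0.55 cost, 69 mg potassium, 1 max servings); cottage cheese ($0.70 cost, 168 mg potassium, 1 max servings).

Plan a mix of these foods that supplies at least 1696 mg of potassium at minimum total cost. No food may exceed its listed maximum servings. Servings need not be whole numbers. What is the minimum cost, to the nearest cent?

Cost per mg of potassium: black beans $0.0009, kidney beans $0.0014, cottage cheese $0.0042, pasta $0.0066, eggs $0.0080.
Take 3 servings of black beans: +1314.0 mg potassium for $1.20 (total $1.20, still need 382.0 mg).
Take 0.8322 servings of kidney beans: +382.0 mg potassium for $0.54 (total $1.74, still need 0.0 mg).
Filling from the cheapest source first is optimal under one linear minimum: $1.74.

$1.74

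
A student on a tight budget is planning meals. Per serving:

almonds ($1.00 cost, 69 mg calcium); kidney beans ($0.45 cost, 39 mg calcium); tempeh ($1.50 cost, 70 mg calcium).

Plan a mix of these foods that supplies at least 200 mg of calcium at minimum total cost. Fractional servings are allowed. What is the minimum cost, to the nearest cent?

$2.31

Cost per mg of calcium: kidney beans $0.0115, almonds $0.0145, tempeh $0.0214.
With no serving limits, use only kidney beans: 200 mg / 39 mg = 5.128 servings × $0.45 = $2.31.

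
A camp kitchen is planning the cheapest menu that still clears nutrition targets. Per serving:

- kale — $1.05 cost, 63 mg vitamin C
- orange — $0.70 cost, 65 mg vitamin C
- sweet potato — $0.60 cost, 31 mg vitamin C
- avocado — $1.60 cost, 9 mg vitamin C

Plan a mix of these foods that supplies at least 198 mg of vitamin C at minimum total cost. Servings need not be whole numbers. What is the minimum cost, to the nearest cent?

$2.13

Cost per mg of vitamin C: orange $0.0108, kale $0.0167, sweet potato $0.0194, avocado $0.1778.
With no serving limits, use only orange: 198 mg / 65 mg = 3.046 servings × $0.70 = $2.13.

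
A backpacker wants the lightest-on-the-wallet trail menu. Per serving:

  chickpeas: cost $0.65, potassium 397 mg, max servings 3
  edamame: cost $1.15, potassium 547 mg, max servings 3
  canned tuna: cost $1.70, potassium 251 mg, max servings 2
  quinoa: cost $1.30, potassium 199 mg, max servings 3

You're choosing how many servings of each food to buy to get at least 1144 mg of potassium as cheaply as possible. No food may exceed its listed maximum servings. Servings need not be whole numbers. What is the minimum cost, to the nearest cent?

Cost per mg of potassium: chickpeas $0.0016, edamame $0.0021, quinoa $0.0065, canned tuna $0.0068.
Take 2.882 servings of chickpeas: +1144.0 mg potassium for $1.87 (total $1.87, still need 0.0 mg).
Greedy by cheapest-per-mg is optimal for a single linear constraint, so the minimum cost is $1.87.

$1.87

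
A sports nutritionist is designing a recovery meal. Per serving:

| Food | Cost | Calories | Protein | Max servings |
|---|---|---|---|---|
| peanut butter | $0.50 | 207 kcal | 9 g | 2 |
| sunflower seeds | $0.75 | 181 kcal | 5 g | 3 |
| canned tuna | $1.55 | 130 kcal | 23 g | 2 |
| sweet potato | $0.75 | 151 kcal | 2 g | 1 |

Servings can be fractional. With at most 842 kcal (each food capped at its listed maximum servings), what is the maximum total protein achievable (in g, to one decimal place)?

Protein per kcal: canned tuna 0.1769, peanut butter 0.04348, sunflower seeds 0.02762, sweet potato 0.01325.
Take 2 servings of canned tuna: uses 260 kcal, +46.0 g protein (running total 46.0 g).
Take 2 servings of peanut butter: uses 414 kcal, +18.0 g protein (running total 64.0 g).
Take 0.9282 servings of sunflower seeds: uses 168 kcal, +4.6 g protein (running total 68.6 g).
Filling greedily by protein-per-kcal is optimal for one linear limit, giving 68.6 g.

68.6 g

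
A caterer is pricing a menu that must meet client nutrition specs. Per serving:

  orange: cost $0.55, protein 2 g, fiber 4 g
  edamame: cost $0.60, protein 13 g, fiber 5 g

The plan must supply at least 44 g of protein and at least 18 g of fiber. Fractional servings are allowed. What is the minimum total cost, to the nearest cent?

$2.16

At the optimum either one food covers both requirements or two foods hit both targets exactly; no other combination can be cheaper.
orange only: max(44/2, 18/4) = 22 servings → $12.10.
edamame only: max(44/13, 18/5) = 3.6 servings → $2.16.
orange + edamame with both tight: 0.3333 servings and 3.333 servings → $2.18.
Cheapest feasible corner: $2.16.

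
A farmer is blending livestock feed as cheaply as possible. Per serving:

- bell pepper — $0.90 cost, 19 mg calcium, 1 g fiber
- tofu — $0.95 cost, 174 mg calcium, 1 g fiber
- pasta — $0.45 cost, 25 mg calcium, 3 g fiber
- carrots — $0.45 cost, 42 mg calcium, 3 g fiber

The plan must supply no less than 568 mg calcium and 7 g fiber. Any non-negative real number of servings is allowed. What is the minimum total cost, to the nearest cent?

$3.40

This is a tiny linear program; its minimum lies at a vertex of the feasible set. List the vertices and price them.
bell pepper only: max(568/19, 7/1) = 29.89 servings → $26.91.
tofu only: max(568/174, 7/1) = 7 servings → $6.65.
pasta only: max(568/25, 7/3) = 22.72 servings → $10.22.
carrots only: max(568/42, 7/3) = 13.52 servings → $6.09.
bell pepper + tofu with both tight: 4.194 servings and 2.806 servings → $6.44.
bell pepper + pasta: the both-tight solution has a negative serving — not a feasible corner.
bell pepper + carrots: the both-tight solution has a negative serving — not a feasible corner.
tofu + pasta with both tight: 3.076 servings and 1.308 servings → $3.51.
tofu + carrots with both tight: 2.938 servings and 1.354 servings → $3.40.
pasta + carrots with both targets exact would need a negative amount; discard.
The minimum over all feasible corners is $3.40.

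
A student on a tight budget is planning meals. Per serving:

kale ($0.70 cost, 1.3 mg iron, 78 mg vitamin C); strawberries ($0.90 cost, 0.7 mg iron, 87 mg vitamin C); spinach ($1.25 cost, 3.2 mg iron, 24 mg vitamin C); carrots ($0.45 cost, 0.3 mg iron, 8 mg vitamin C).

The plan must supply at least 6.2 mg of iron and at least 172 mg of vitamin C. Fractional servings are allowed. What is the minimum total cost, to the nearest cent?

$2.78

kale only: max(6.2/1.3, 172/78) = 4.769 servings → $3.34.
strawberries only: max(6.2/0.7, 172/87) = 8.857 servings → $7.97.
spinach only: max(6.2/3.2, 172/24) = 7.167 servings → $8.96.
carrots only: max(6.2/0.3, 172/8) = 21.5 servings → $9.68.
kale + strawberries: intersection lies outside the first quadrant.
kale + spinach with both tight: 1.839 servings and 1.19 servings → $2.78.
kale + carrots with both tight: 0.1538 servings and 20 servings → $9.11.
strawberries + spinach with both tight: 1.535 servings and 1.602 servings → $3.38.
strawberries + carrots with both tight: 0.09756 servings and 20.44 servings → $9.29.
spinach + carrots: intersection lies outside the first quadrant.
Cheapest feasible corner: $2.78.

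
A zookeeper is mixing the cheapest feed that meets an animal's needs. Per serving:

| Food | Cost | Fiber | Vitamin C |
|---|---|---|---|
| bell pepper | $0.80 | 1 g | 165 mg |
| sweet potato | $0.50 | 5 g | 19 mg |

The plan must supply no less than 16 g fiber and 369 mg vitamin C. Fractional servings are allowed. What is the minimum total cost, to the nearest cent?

$2.94

Minimising a linear cost over {fiber ≥ 16, vitamin C ≥ 369, servings ≥ 0} — the optimum is at a vertex, using one or two foods.
bell pepper only: max(16/1, 369/165) = 16 servings → $12.80.
sweet potato only: max(16/5, 369/19) = 19.42 servings → $9.71.
bell pepper + sweet potato with both tight: 1.912 servings and 2.818 servings → $2.94.
So the least-cost plan costs $2.94.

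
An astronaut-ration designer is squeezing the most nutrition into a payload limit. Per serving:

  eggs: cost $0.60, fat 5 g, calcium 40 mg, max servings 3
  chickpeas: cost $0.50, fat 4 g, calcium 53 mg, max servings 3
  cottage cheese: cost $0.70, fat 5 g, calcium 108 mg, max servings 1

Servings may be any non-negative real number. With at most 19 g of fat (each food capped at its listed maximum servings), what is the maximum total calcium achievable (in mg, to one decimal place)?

283.0 mg

Calcium per g fat: cottage cheese 21.6, chickpeas 13.25, eggs 8.
Take 1 serving of cottage cheese: uses 5 g fat, +108.0 mg calcium (running total 108.0 mg).
Take 3 servings of chickpeas: uses 12 g fat, +159.0 mg calcium (running total 267.0 mg).
Take 0.4 servings of eggs: uses 2 g fat, +16.0 mg calcium (running total 283.0 mg).
Filling greedily by calcium-per-g fat is optimal for one linear limit, giving 283.0 mg.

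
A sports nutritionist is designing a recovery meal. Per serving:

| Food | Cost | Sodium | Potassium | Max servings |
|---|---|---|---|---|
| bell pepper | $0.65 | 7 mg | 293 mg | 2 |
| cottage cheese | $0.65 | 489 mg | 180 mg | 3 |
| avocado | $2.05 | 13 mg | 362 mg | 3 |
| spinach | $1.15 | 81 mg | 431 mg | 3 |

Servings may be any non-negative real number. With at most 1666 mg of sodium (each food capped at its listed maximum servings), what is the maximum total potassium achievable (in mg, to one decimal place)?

3469.3 mg

Potassium per mg sodium: bell pepper 41.86, avocado 27.85, spinach 5.321, cottage cheese 0.3681.
Take 2 servings of bell pepper: uses 14 mg sodium, +586.0 mg potassium (running total 586.0 mg).
Take 3 servings of avocado: uses 39 mg sodium, +1086.0 mg potassium (running total 1672.0 mg).
Take 3 servings of spinach: uses 243 mg sodium, +1293.0 mg potassium (running total 2965.0 mg).
Take 2.802 servings of cottage cheese: uses 1370 mg sodium, +504.3 mg potassium (running total 3469.3 mg).
Filling greedily by potassium-per-mg sodium is optimal for one linear limit, giving 3469.3 mg.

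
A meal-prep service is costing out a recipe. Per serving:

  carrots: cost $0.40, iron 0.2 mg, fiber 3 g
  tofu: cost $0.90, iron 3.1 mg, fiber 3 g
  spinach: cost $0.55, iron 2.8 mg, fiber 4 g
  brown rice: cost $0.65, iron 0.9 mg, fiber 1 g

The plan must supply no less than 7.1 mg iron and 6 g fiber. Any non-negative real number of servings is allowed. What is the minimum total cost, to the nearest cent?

$1.39

At the optimum either one food covers both requirements or two foods hit both targets exactly; no other combination can be cheaper.
carrots only: max(7.1/0.2, 6/3) = 35.5 servings → $14.20.
tofu only: max(7.1/3.1, 6/3) = 2.29 servings → $2.06.
spinach only: max(7.1/2.8, 6/4) = 2.536 servings → $1.39.
brown rice only: max(7.1/0.9, 6/1) = 7.889 servings → $5.13.
carrots + tofu: the both-tight solution has a negative serving — not a feasible corner.
carrots + spinach with both targets exact would need a negative amount; discard.
carrots + brown rice with both targets exact would need a negative amount; discard.
tofu + spinach: intersection lies outside the first quadrant.
tofu + brown rice with both targets exact would need a negative amount; discard.
spinach + brown rice with both targets exact would need a negative amount; discard.
So the least-cost plan costs $1.39.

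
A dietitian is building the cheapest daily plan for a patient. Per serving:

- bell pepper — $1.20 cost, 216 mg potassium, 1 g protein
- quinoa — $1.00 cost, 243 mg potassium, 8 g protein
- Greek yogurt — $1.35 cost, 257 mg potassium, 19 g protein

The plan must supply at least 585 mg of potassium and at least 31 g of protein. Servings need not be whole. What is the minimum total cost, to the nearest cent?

With two linear requirements the optimum uses one or two foods; enumerate the corners.
bell pepper only: max(585/216, 31/1) = 31 servings → $37.20.
quinoa only: max(585/243, 31/8) = 3.875 servings → $3.88.
Greek yogurt only: max(585/257, 31/19) = 2.276 servings → $3.07.
bell pepper + quinoa: the both-tight solution has a negative serving — not a feasible corner.
bell pepper + Greek yogurt with both tight: 0.8183 servings and 1.589 servings → $3.13.
quinoa + Greek yogurt with both tight: 1.229 servings and 1.114 servings → $2.73.
The minimum over all feasible corners is $2.73.

$2.73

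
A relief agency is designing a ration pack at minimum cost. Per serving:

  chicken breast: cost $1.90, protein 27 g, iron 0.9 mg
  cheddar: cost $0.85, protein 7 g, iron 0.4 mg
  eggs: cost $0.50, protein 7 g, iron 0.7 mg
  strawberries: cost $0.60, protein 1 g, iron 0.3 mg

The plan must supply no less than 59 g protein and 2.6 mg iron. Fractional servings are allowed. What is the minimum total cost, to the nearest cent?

For a min-cost LP with two ≥-constraints, a basic feasible solution has at most two positive variables.
chicken breast only: max(59/27, 2.6/0.9) = 2.889 servings → $5.49.
cheddar only: max(59/7, 2.6/0.4) = 8.429 servings → $7.16.
eggs only: max(59/7, 2.6/0.7) = 8.429 servings → $4.21.
strawberries only: max(59/1, 2.6/0.3) = 59 servings → $35.40.
chicken breast + cheddar with both tight: 1.2 servings and 3.8 servings → $5.51.
chicken breast + eggs with both tight: 1.833 servings and 1.357 servings → $4.16.
chicken breast + strawberries with both tight: 2.097 servings and 2.375 servings → $5.41.
cheddar + eggs with both targets exact would need a negative amount; discard.
cheddar + strawberries with both targets exact would need a negative amount; discard.
eggs + strawberries: intersection lies outside the first quadrant.
So the least-cost plan costs $4.16.

$4.16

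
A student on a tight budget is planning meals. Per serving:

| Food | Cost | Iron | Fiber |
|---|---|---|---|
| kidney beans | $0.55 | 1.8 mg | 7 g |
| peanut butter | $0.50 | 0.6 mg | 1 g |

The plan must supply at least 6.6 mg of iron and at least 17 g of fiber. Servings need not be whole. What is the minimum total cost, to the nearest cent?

$2.02

The cheapest plan sits at a corner of the feasible region — with two constraints it uses at most two foods.
kidney beans only: max(6.6/1.8, 17/7) = 3.667 servings → $2.02.
peanut butter only: max(6.6/0.6, 17/1) = 17 servings → $8.50.
kidney beans + peanut butter with both tight: 1.5 servings and 6.5 servings → $4.08.
The minimum over all feasible corners is $2.02.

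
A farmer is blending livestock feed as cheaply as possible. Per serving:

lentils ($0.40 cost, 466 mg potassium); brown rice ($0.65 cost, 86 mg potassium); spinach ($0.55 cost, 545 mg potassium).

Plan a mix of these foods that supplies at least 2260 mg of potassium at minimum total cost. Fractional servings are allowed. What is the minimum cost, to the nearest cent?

$1.94

Cost per mg of potassium: lentils $0.0009, spinach $0.0010, brown rice $0.0076.
With no serving limits, use only lentils: 2260 mg / 466 mg = 4.85 servings × $0.40 = $1.94.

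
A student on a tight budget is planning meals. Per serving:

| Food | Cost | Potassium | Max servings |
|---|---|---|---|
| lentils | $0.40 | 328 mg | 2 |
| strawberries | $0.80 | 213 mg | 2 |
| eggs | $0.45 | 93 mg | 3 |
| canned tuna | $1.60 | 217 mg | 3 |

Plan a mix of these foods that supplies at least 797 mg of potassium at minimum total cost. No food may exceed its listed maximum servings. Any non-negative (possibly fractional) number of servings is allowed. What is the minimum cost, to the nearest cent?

$1.33

Cost per mg of potassium: lentils $0.0012, strawberries $0.0038, eggs $0.0048, canned tuna $0.0074.
Take 2 servings of lentils: +656.0 mg potassium for $0.80 (total $0.80, still need 141.0 mg).
Take 0.662 servings of strawberries: +141.0 mg potassium for $0.53 (total $1.33, still need 0.0 mg).
Filling from the cheapest source first is optimal under one linear minimum: $1.33.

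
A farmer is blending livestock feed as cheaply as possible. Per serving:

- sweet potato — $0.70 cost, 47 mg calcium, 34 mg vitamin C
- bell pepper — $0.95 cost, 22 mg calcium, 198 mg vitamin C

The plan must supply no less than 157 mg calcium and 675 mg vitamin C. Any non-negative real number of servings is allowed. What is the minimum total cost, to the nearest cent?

$4.26

Compare the cost at each extreme point of the feasible region.
sweet potato only: max(157/47, 675/34) = 19.85 servings → $13.90.
bell pepper only: max(157/22, 675/198) = 7.136 servings → $6.78.
sweet potato + bell pepper with both tight: 1.897 servings and 3.083 servings → $4.26.
So the least-cost plan costs $4.26.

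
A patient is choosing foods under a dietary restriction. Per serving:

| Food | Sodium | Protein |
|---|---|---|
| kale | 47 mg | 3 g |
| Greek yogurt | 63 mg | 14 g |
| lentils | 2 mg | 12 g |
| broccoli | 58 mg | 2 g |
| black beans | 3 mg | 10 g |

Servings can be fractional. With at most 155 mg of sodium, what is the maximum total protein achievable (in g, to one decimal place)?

Protein per mg sodium: lentils 6, black beans 3.333, Greek yogurt 0.2222, kale 0.06383, broccoli 0.03448.
With no serving limits, spend the whole sodium allowance on lentils: 155 mg / 2 mg × 12 g = 930.0 g.

930.0 g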